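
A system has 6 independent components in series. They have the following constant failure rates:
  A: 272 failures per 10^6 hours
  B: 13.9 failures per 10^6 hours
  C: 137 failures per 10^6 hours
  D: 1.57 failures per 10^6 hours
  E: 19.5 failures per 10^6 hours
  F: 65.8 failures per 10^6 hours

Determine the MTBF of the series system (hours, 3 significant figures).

1960

Series of exponential components: λ_sys = Σ λ_i
λ_sys = 0.000272 + 0.0000139 + 0.000137 + 0.00000157 + 0.0000195 + 0.0000658 = 5.0977e-04 /h
MTBF = 1 / λ_sys = 1960 h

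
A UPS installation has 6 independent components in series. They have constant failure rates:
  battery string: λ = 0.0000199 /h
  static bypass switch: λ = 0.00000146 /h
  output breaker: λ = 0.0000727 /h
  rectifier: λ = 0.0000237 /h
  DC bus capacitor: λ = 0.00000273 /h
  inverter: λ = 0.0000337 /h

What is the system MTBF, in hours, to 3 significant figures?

Series of exponential components: λ_sys = Σ λ_i
λ_sys = 0.0000199 + 0.00000146 + 0.0000727 + 0.0000237 + 0.00000273 + 0.0000337 = 1.5419e-04 /h
MTBF = 1 / λ_sys = 6490 h

6490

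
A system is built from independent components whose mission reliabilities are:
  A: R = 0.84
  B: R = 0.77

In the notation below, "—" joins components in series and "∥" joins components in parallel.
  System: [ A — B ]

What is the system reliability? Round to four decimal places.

0.6468

Series (A and B): 0.840000 × 0.770000 = 0.6468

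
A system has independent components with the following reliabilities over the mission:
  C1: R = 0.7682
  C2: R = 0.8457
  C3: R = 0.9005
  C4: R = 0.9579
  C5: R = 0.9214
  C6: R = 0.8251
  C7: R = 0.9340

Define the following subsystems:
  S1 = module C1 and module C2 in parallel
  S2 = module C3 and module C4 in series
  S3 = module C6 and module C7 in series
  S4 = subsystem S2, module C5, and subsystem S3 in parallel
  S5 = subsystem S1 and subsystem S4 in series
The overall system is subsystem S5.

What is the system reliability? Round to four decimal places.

Parallel (C1 and C2): 1 − (1 − 0.768200)(1 − 0.845700) = 0.964233
Series (C3 and C4): 0.900500 × 0.957900 = 0.862589
Series (C6 and C7): 0.825100 × 0.934000 = 0.770643
Parallel ([0.862589], C5, and [0.770643]): 1 − (1 − 0.862589)(1 − 0.921400)(1 − 0.770643) = 0.997523
Series ([0.964233] and [0.997523]): 0.964233 × 0.997523 = 0.9618

0.9618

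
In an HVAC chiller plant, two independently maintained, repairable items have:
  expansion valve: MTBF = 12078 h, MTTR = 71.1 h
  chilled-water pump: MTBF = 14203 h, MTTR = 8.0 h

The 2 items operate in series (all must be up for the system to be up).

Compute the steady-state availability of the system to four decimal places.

0.9936

A(expansion valve) = MTBF/(MTBF+MTTR) = 12078/(12078+71.1) = 0.994148
A(chilled-water pump) = MTBF/(MTBF+MTTR) = 14203/(14203+8.0) = 0.999437
Series availability: 0.994148 × 0.999437 = 0.9936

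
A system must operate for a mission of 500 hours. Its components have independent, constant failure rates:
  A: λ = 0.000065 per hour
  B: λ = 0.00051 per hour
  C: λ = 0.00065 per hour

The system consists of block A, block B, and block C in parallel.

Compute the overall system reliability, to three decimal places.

R(A) = exp(−0.000065 × 500) = 0.96802
R(B) = exp(−0.00051 × 500) = 0.77492
R(C) = exp(−0.00065 × 500) = 0.72253
Parallel (A, B, and C): 1 − (1 − 0.96802)(1 − 0.77492)(1 − 0.72253) = 0.998

0.998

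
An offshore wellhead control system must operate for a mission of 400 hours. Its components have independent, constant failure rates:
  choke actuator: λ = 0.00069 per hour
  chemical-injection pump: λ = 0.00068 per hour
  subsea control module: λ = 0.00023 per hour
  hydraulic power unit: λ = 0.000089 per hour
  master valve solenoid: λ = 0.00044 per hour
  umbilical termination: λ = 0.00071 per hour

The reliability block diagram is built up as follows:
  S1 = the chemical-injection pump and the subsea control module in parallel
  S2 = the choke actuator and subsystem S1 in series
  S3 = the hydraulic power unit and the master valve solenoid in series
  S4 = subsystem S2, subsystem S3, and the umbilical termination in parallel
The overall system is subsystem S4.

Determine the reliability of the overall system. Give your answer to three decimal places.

R(choke actuator) = exp(−0.00069 × 400) = 0.75881
R(chemical-injection pump) = exp(−0.00068 × 400) = 0.76185
R(subsea control module) = exp(−0.00023 × 400) = 0.91211
R(hydraulic power unit) = exp(−0.000089 × 400) = 0.96503
R(master valve solenoid) = exp(−0.00044 × 400) = 0.83862
R(umbilical termination) = exp(−0.00071 × 400) = 0.75277
Parallel (chemical-injection pump and subsea control module): 1 − (1 − 0.76185)(1 − 0.91211) = 0.97907
Series (choke actuator and [0.97907]): 0.75881 × 0.97907 = 0.74293
Series (hydraulic power unit and master valve solenoid): 0.96503 × 0.83862 = 0.80929
Parallel ([0.74293], [0.80929], and umbilical termination): 1 − (1 − 0.74293)(1 − 0.80929)(1 − 0.75277) = 0.988

0.988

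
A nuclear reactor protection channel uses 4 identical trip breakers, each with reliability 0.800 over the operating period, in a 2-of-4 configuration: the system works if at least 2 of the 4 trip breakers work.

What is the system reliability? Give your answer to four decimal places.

0.9728

R = Σ_{i=2}^{4} C(4,i) p^i (1−p)^{4−i} with p = 0.800
C(4,2)·0.800^2·0.200^2 = 0.153600
C(4,3)·0.800^3·0.200^1 = 0.409600
C(4,4)·0.800^4·0.200^0 = 0.409600
Sum = 0.9728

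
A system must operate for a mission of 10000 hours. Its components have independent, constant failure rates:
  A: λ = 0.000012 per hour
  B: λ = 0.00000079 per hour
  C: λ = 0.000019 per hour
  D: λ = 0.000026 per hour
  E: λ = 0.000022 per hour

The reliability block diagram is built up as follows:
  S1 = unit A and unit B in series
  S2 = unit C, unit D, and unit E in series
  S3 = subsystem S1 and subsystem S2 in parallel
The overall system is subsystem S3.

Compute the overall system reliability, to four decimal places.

0.9414

R(A) = exp(−0.000012 × 10000) = 0.886920
R(B) = exp(−0.00000079 × 10000) = 0.992131
R(C) = exp(−0.000019 × 10000) = 0.826959
R(D) = exp(−0.000026 × 10000) = 0.771052
R(E) = exp(−0.000022 × 10000) = 0.802519
Series (A and B): 0.886920 × 0.992131 = 0.879941
Series (C, D, and E): 0.826959 × 0.771052 × 0.802519 = 0.511709
Parallel ([0.879941] and [0.511709]): 1 − (1 − 0.879941)(1 − 0.511709) = 0.9414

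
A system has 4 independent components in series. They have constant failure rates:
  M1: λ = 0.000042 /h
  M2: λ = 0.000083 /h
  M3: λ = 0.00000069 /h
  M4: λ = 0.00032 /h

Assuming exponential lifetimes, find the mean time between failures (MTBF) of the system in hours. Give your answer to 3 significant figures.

2240

Series of exponential components: λ_sys = Σ λ_i
λ_sys = 0.000042 + 0.000083 + 0.00000069 + 0.00032 = 4.4569e-04 /h
MTBF = 1 / λ_sys = 2240 h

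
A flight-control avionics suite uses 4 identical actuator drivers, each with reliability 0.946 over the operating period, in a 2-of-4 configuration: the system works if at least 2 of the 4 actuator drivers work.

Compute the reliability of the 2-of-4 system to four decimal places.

0.9994

R = Σ_{i=2}^{4} C(4,i) p^i (1−p)^{4−i} with p = 0.946
C(4,2)·0.946^2·0.054^2 = 0.015657
C(4,3)·0.946^3·0.054^1 = 0.182864
C(4,4)·0.946^4·0.054^0 = 0.800875
Sum = 0.9994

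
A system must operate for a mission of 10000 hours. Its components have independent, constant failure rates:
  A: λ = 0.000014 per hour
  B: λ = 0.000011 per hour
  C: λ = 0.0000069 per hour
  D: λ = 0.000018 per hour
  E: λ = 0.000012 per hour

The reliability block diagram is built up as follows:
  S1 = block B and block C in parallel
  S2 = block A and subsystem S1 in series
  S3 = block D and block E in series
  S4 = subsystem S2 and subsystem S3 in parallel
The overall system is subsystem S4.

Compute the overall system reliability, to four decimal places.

R(A) = exp(−0.000014 × 10000) = 0.869358
R(B) = exp(−0.000011 × 10000) = 0.895834
R(C) = exp(−0.0000069 × 10000) = 0.933327
R(D) = exp(−0.000018 × 10000) = 0.835270
R(E) = exp(−0.000012 × 10000) = 0.886920
Parallel (B and C): 1 − (1 − 0.895834)(1 − 0.933327) = 0.993055
Series (A and [0.993055]): 0.869358 × 0.993055 = 0.863320
Series (D and E): 0.835270 × 0.886920 = 0.740818
Parallel ([0.863320] and [0.740818]): 1 − (1 − 0.863320)(1 − 0.740818) = 0.9646

0.9646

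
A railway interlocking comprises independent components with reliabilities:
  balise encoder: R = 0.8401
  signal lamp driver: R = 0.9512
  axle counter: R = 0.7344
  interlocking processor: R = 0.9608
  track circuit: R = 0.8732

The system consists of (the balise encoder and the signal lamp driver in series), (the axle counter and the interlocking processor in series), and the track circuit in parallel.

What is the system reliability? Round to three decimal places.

Series (balise encoder and signal lamp driver): 0.84010 × 0.95120 = 0.79910
Series (axle counter and interlocking processor): 0.73440 × 0.96080 = 0.70561
Parallel ([0.79910], [0.70561], and track circuit): 1 − (1 − 0.79910)(1 − 0.70561)(1 − 0.87320) = 0.993

0.993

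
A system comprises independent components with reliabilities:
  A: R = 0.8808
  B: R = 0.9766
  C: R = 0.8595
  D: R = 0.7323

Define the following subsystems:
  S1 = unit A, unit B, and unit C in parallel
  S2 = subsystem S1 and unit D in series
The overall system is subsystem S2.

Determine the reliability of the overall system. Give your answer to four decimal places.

Parallel (A, B, and C): 1 − (1 − 0.880800)(1 − 0.976600)(1 − 0.859500) = 0.999608
Series ([0.999608] and D): 0.999608 × 0.732300 = 0.7320

0.7320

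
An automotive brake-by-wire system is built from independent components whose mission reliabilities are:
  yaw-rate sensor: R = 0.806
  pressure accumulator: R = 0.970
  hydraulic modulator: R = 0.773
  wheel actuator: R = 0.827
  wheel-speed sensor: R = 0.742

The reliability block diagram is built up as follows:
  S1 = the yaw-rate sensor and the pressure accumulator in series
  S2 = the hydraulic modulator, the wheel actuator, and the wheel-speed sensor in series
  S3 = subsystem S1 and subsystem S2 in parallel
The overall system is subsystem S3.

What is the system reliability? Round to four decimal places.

0.8853

Series (yaw-rate sensor and pressure accumulator): 0.806000 × 0.970000 = 0.781820
Series (hydraulic modulator, wheel actuator, and wheel-speed sensor): 0.773000 × 0.827000 × 0.742000 = 0.474339
Parallel ([0.781820] and [0.474339]): 1 − (1 − 0.781820)(1 − 0.474339) = 0.8853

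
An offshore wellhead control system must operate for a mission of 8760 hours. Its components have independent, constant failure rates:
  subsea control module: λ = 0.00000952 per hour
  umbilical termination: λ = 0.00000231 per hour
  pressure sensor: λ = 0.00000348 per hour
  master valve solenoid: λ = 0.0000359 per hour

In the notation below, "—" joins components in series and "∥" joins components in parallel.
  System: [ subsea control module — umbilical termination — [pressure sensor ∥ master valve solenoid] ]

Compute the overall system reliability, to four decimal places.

0.8943

R(subsea control module) = exp(−0.00000952 × 8760) = 0.919987
R(umbilical termination) = exp(−0.00000231 × 8760) = 0.979968
R(pressure sensor) = exp(−0.00000348 × 8760) = 0.969975
R(master valve solenoid) = exp(−0.0000359 × 8760) = 0.730166
Parallel (pressure sensor and master valve solenoid): 1 − (1 − 0.969975)(1 − 0.730166) = 0.991898
Series (subsea control module, umbilical termination, and [0.991898]): 0.919987 × 0.979968 × 0.991898 = 0.8943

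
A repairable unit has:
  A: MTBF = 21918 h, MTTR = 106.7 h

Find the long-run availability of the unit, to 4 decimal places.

A(A) = MTBF/(MTBF+MTTR) = 21918/(21918+106.7) = 0.9952

0.9952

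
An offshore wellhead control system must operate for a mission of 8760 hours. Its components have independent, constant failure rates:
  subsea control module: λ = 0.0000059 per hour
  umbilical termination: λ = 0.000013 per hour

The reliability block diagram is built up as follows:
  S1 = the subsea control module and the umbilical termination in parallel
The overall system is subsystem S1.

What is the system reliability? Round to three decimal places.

R(subsea control module) = exp(−0.0000059 × 8760) = 0.94963
R(umbilical termination) = exp(−0.000013 × 8760) = 0.89237
Parallel (subsea control module and umbilical termination): 1 − (1 − 0.94963)(1 − 0.89237) = 0.995

0.995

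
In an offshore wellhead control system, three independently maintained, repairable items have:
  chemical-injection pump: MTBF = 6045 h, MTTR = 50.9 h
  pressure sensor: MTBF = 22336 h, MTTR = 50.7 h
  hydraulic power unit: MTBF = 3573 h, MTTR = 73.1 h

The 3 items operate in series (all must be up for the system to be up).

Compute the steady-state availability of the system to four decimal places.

A(chemical-injection pump) = MTBF/(MTBF+MTTR) = 6045/(6045+50.9) = 0.991650
A(pressure sensor) = MTBF/(MTBF+MTTR) = 22336/(22336+50.7) = 0.997735
A(hydraulic power unit) = MTBF/(MTBF+MTTR) = 3573/(3573+73.1) = 0.979951
Series availability: 0.991650 × 0.997735 × 0.979951 = 0.9696

0.9696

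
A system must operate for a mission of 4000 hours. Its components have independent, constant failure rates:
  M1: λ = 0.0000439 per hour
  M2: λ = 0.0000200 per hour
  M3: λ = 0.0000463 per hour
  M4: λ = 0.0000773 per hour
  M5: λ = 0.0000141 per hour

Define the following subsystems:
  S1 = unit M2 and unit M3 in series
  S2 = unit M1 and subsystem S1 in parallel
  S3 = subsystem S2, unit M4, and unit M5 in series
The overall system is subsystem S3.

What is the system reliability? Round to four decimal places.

R(M1) = exp(−0.0000439 × 4000) = 0.838953
R(M2) = exp(−0.0000200 × 4000) = 0.923116
R(M3) = exp(−0.0000463 × 4000) = 0.830938
R(M4) = exp(−0.0000773 × 4000) = 0.734034
R(M5) = exp(−0.0000141 × 4000) = 0.945161
Series (M2 and M3): 0.923116 × 0.830938 = 0.767052
Parallel (M1 and [0.767052]): 1 − (1 − 0.838953)(1 − 0.767052) = 0.962484
Series ([0.962484], M4, and M5): 0.962484 × 0.734034 × 0.945161 = 0.6678

0.6678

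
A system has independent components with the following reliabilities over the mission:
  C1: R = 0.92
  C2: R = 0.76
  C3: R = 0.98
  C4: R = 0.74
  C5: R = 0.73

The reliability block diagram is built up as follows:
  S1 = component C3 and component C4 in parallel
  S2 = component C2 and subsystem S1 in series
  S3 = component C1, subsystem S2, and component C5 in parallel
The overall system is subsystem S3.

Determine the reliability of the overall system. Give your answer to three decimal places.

0.995

Parallel (C3 and C4): 1 − (1 − 0.98000)(1 − 0.74000) = 0.99480
Series (C2 and [0.99480]): 0.76000 × 0.99480 = 0.75605
Parallel (C1, [0.75605], and C5): 1 − (1 − 0.92000)(1 − 0.75605)(1 − 0.73000) = 0.995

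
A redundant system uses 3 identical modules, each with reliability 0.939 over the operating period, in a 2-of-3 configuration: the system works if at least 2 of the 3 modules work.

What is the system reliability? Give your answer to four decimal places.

0.9893

R = Σ_{i=2}^{3} C(3,i) p^i (1−p)^{3−i} with p = 0.939
C(3,2)·0.939^2·0.061^1 = 0.161355
C(3,3)·0.939^3·0.061^0 = 0.827936
Sum = 0.9893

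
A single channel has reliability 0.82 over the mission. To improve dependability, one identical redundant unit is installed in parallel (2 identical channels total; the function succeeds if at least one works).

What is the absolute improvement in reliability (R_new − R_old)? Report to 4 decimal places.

0.1476

R_before = 0.82
R_after = 1 − (1 − 0.82)^2 = 0.9676
ΔR = 0.9676 − 0.82 = 0.1476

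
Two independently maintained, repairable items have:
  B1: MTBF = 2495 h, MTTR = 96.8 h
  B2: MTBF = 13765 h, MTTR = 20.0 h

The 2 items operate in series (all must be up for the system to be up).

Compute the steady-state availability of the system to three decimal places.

0.961

A(B1) = MTBF/(MTBF+MTTR) = 2495/(2495+96.8) = 0.962651
A(B2) = MTBF/(MTBF+MTTR) = 13765/(13765+20.0) = 0.998549
Series availability: 0.962651 × 0.998549 = 0.961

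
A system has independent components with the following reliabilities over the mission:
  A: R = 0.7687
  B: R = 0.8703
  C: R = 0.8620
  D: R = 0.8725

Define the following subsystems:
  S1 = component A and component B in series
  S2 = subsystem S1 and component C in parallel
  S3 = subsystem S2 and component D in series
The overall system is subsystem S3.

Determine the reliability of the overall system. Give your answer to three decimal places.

0.833

Series (A and B): 0.76870 × 0.87030 = 0.66900
Parallel ([0.66900] and C): 1 − (1 − 0.66900)(1 − 0.86200) = 0.95432
Series ([0.95432] and D): 0.95432 × 0.87250 = 0.833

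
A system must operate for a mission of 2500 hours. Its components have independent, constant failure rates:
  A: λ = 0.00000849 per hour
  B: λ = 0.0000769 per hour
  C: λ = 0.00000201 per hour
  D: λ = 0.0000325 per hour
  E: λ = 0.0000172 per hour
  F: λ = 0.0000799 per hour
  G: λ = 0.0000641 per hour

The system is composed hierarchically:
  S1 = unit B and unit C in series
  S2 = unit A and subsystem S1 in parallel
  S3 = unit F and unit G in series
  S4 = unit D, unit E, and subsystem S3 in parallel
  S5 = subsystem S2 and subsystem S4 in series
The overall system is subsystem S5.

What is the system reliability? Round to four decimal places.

R(A) = exp(−0.00000849 × 2500) = 0.978999
R(B) = exp(−0.0000769 × 2500) = 0.825101
R(C) = exp(−0.00000201 × 2500) = 0.994988
R(D) = exp(−0.0000325 × 2500) = 0.921963
R(E) = exp(−0.0000172 × 2500) = 0.957911
R(F) = exp(−0.0000799 × 2500) = 0.818935
R(G) = exp(−0.0000641 × 2500) = 0.851931
Series (B and C): 0.825101 × 0.994988 = 0.820966
Parallel (A and [0.820966]): 1 − (1 − 0.978999)(1 − 0.820966) = 0.996240
Series (F and G): 0.818935 × 0.851931 = 0.697676
Parallel (D, E, and [0.697676]): 1 − (1 − 0.921963)(1 − 0.957911)(1 − 0.697676) = 0.999007
Series ([0.996240] and [0.999007]): 0.996240 × 0.999007 = 0.9953

0.9953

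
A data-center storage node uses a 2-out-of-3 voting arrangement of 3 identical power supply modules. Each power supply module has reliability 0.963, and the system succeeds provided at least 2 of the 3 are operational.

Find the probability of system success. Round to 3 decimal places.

R = Σ_{i=2}^{3} C(3,i) p^i (1−p)^{3−i} with p = 0.963
C(3,2)·0.963^2·0.037^1 = 0.10294
C(3,3)·0.963^3·0.037^0 = 0.89306
Sum = 0.996

0.996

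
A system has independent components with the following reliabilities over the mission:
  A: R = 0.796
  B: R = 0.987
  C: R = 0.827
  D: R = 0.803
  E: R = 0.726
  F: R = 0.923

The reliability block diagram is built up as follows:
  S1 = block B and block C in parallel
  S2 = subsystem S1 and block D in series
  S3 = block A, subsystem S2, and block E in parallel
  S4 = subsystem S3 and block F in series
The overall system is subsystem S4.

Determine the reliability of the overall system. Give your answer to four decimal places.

Parallel (B and C): 1 − (1 − 0.987000)(1 − 0.827000) = 0.997751
Series ([0.997751] and D): 0.997751 × 0.803000 = 0.801194
Parallel (A, [0.801194], and E): 1 − (1 − 0.796000)(1 − 0.801194)(1 − 0.726000) = 0.988888
Series ([0.988888] and F): 0.988888 × 0.923000 = 0.9127

0.9127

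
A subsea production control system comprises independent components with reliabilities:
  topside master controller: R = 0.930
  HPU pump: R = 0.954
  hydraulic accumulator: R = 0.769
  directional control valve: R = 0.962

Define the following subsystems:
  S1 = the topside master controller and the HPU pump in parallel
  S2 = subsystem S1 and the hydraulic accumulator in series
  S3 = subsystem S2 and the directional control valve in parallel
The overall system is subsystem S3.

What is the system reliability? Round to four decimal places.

Parallel (topside master controller and HPU pump): 1 − (1 − 0.930000)(1 − 0.954000) = 0.996780
Series ([0.996780] and hydraulic accumulator): 0.996780 × 0.769000 = 0.766524
Parallel ([0.766524] and directional control valve): 1 − (1 − 0.766524)(1 − 0.962000) = 0.9911

0.9911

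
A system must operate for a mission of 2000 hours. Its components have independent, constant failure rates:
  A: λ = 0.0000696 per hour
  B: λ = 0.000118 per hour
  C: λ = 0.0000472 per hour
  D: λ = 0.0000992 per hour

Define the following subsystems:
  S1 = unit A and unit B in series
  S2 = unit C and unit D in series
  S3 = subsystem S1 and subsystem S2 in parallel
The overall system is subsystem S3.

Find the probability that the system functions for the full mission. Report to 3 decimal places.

0.921

R(A) = exp(−0.0000696 × 2000) = 0.87005
R(B) = exp(−0.000118 × 2000) = 0.78978
R(C) = exp(−0.0000472 × 2000) = 0.90992
R(D) = exp(−0.0000992 × 2000) = 0.82004
Series (A and B): 0.87005 × 0.78978 = 0.68715
Series (C and D): 0.90992 × 0.82004 = 0.74617
Parallel ([0.68715] and [0.74617]): 1 − (1 − 0.68715)(1 − 0.74617) = 0.921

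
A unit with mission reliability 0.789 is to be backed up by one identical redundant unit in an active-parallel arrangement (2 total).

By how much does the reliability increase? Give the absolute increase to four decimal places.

0.1665

R_before = 0.789
R_after = 1 − (1 − 0.789)^2 = 0.9555
ΔR = 0.9555 − 0.789 = 0.1665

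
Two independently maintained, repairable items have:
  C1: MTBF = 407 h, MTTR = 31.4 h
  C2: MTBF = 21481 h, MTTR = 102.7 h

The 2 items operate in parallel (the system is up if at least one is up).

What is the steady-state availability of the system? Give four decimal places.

0.9997

A(C1) = MTBF/(MTBF+MTTR) = 407/(407+31.4) = 0.928376
A(C2) = MTBF/(MTBF+MTTR) = 21481/(21481+102.7) = 0.995242
Parallel availability: 1 − (1 − 0.928376)(1 − 0.995242) = 0.9997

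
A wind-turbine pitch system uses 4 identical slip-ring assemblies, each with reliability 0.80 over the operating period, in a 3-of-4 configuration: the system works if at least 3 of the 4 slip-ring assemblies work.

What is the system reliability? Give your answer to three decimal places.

R = Σ_{i=3}^{4} C(4,i) p^i (1−p)^{4−i} with p = 0.80
C(4,3)·0.80^3·0.20^1 = 0.40960
C(4,4)·0.80^4·0.20^0 = 0.40960
Sum = 0.819

0.819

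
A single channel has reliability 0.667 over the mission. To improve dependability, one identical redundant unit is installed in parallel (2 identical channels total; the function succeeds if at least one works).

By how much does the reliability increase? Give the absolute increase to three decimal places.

R_before = 0.667
R_after = 1 − (1 − 0.667)^2 = 0.889
ΔR = 0.889 − 0.667 = 0.222

0.222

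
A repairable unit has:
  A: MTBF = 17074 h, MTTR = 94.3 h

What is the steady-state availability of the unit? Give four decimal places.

0.9945

A(A) = MTBF/(MTBF+MTTR) = 17074/(17074+94.3) = 0.9945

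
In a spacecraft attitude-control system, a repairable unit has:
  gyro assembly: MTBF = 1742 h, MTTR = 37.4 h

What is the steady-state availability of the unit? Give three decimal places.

A(gyro assembly) = MTBF/(MTBF+MTTR) = 1742/(1742+37.4) = 0.979

0.979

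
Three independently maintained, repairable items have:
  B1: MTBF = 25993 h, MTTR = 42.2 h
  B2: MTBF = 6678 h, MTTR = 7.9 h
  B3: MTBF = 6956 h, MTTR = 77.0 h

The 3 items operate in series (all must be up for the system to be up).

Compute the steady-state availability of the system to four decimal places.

0.9863

A(B1) = MTBF/(MTBF+MTTR) = 25993/(25993+42.2) = 0.998379
A(B2) = MTBF/(MTBF+MTTR) = 6678/(6678+7.9) = 0.998818
A(B3) = MTBF/(MTBF+MTTR) = 6956/(6956+77.0) = 0.989052
Series availability: 0.998379 × 0.998818 × 0.989052 = 0.9863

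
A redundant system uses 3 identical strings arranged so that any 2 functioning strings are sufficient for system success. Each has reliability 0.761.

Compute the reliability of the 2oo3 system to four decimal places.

R = Σ_{i=2}^{3} C(3,i) p^i (1−p)^{3−i} with p = 0.761
C(3,2)·0.761^2·0.239^1 = 0.415230
C(3,3)·0.761^3·0.239^0 = 0.440711
Sum = 0.8559

0.8559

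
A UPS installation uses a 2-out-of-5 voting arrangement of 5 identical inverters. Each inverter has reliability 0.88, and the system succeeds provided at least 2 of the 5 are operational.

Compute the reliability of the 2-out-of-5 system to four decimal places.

0.9991

R = Σ_{i=2}^{5} C(5,i) p^i (1−p)^{5−i} with p = 0.88
C(5,2)·0.88^2·0.12^3 = 0.013382
C(5,3)·0.88^3·0.12^2 = 0.098132
C(5,4)·0.88^4·0.12^1 = 0.359817
C(5,5)·0.88^5·0.12^0 = 0.527732
Sum = 0.9991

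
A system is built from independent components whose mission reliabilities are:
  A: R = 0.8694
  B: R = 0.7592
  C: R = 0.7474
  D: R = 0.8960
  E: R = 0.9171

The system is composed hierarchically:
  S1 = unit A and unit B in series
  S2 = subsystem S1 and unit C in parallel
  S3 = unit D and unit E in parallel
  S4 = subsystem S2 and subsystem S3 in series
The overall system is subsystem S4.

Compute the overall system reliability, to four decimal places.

Series (A and B): 0.869400 × 0.759200 = 0.660048
Parallel ([0.660048] and C): 1 − (1 − 0.660048)(1 − 0.747400) = 0.914128
Parallel (D and E): 1 − (1 − 0.896000)(1 − 0.917100) = 0.991378
Series ([0.914128] and [0.991378]): 0.914128 × 0.991378 = 0.9062

0.9062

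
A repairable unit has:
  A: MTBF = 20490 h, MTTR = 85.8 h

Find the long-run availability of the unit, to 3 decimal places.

A(A) = MTBF/(MTBF+MTTR) = 20490/(20490+85.8) = 0.996

0.996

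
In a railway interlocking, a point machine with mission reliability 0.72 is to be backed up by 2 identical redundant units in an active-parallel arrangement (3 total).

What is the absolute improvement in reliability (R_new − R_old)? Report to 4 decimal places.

R_before = 0.72
R_after = 1 − (1 − 0.72)^3 = 0.9780
ΔR = 0.9780 − 0.72 = 0.2580

0.2580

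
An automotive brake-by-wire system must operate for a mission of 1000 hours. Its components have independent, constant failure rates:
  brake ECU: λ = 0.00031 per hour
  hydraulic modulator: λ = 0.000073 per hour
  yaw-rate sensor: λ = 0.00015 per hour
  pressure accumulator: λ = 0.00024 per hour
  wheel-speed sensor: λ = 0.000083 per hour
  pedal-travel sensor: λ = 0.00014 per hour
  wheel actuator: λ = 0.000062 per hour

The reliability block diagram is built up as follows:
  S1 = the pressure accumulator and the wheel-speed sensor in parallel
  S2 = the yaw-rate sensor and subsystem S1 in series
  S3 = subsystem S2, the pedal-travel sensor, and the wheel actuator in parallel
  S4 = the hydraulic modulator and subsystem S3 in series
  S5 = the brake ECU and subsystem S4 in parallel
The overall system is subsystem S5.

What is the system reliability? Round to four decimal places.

R(brake ECU) = exp(−0.00031 × 1000) = 0.733447
R(hydraulic modulator) = exp(−0.000073 × 1000) = 0.929601
R(yaw-rate sensor) = exp(−0.00015 × 1000) = 0.860708
R(pressure accumulator) = exp(−0.00024 × 1000) = 0.786628
R(wheel-speed sensor) = exp(−0.000083 × 1000) = 0.920351
R(pedal-travel sensor) = exp(−0.00014 × 1000) = 0.869358
R(wheel actuator) = exp(−0.000062 × 1000) = 0.939883
Parallel (pressure accumulator and wheel-speed sensor): 1 − (1 − 0.786628)(1 − 0.920351) = 0.983005
Series (yaw-rate sensor and [0.983005]): 0.860708 × 0.983005 = 0.846080
Parallel ([0.846080], pedal-travel sensor, and wheel actuator): 1 − (1 − 0.846080)(1 − 0.869358)(1 − 0.939883) = 0.998791
Series (hydraulic modulator and [0.998791]): 0.929601 × 0.998791 = 0.928477
Parallel (brake ECU and [0.928477]): 1 − (1 − 0.733447)(1 − 0.928477) = 0.9809

0.9809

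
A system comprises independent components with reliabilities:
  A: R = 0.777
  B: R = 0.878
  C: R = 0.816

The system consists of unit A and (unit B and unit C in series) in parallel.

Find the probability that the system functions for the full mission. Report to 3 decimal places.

0.937

Series (B and C): 0.87800 × 0.81600 = 0.71645
Parallel (A and [0.71645]): 1 − (1 − 0.77700)(1 − 0.71645) = 0.937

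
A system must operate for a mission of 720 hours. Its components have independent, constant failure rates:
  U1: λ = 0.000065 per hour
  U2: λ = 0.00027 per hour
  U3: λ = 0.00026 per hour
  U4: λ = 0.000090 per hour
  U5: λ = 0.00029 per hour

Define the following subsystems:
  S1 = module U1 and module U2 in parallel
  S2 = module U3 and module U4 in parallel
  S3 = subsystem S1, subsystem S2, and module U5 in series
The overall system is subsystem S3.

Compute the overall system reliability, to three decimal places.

0.796

R(U1) = exp(−0.000065 × 720) = 0.95428
R(U2) = exp(−0.00027 × 720) = 0.82333
R(U3) = exp(−0.00026 × 720) = 0.82928
R(U4) = exp(−0.000090 × 720) = 0.93725
R(U5) = exp(−0.00029 × 720) = 0.81156
Parallel (U1 and U2): 1 − (1 − 0.95428)(1 − 0.82333) = 0.99192
Parallel (U3 and U4): 1 − (1 − 0.82928)(1 − 0.93725) = 0.98929
Series ([0.99192], [0.98929], and U5): 0.99192 × 0.98929 × 0.81156 = 0.796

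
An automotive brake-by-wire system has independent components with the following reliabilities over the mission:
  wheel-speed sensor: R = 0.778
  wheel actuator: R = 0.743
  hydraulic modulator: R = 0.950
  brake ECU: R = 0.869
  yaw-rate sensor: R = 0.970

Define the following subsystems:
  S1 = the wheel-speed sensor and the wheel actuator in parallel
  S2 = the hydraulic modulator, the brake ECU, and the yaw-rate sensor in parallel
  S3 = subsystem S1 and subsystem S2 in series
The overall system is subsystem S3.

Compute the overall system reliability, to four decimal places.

0.9428

Parallel (wheel-speed sensor and wheel actuator): 1 − (1 − 0.778000)(1 − 0.743000) = 0.942946
Parallel (hydraulic modulator, brake ECU, and yaw-rate sensor): 1 − (1 − 0.950000)(1 − 0.869000)(1 − 0.970000) = 0.999804
Series ([0.942946] and [0.999804]): 0.942946 × 0.999804 = 0.9428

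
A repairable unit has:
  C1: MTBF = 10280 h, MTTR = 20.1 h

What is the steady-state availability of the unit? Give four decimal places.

A(C1) = MTBF/(MTBF+MTTR) = 10280/(10280+20.1) = 0.9980

0.9980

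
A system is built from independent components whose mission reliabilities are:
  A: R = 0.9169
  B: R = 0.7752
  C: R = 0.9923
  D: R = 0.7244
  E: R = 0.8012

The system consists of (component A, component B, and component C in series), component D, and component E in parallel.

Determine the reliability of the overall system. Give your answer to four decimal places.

0.9839

Series (A, B, and C): 0.916900 × 0.775200 × 0.992300 = 0.705308
Parallel ([0.705308], D, and E): 1 − (1 − 0.705308)(1 − 0.724400)(1 − 0.801200) = 0.9839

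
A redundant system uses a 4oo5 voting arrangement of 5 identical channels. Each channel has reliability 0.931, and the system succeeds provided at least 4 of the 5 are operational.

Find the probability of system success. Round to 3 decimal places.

R = Σ_{i=4}^{5} C(5,i) p^i (1−p)^{5−i} with p = 0.931
C(5,4)·0.931^4·0.069^1 = 0.25919
C(5,5)·0.931^5·0.069^0 = 0.69944
Sum = 0.959

0.959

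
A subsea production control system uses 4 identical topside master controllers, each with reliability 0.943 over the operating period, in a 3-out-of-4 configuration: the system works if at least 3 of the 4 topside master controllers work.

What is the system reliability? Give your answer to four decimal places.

0.9820

R = Σ_{i=3}^{4} C(4,i) p^i (1−p)^{4−i} with p = 0.943
C(4,3)·0.943^3·0.057^1 = 0.191192
C(4,4)·0.943^4·0.057^0 = 0.790764
Sum = 0.9820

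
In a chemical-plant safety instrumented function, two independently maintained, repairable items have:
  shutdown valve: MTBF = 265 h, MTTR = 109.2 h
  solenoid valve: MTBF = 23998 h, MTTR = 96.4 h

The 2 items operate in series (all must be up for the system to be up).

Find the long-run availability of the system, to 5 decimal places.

A(shutdown valve) = MTBF/(MTBF+MTTR) = 265/(265+109.2) = 0.708177
A(solenoid valve) = MTBF/(MTBF+MTTR) = 23998/(23998+96.4) = 0.995999
Series availability: 0.708177 × 0.995999 = 0.70534

0.70534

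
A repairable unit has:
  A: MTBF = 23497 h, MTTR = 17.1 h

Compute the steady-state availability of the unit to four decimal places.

0.9993

A(A) = MTBF/(MTBF+MTTR) = 23497/(23497+17.1) = 0.9993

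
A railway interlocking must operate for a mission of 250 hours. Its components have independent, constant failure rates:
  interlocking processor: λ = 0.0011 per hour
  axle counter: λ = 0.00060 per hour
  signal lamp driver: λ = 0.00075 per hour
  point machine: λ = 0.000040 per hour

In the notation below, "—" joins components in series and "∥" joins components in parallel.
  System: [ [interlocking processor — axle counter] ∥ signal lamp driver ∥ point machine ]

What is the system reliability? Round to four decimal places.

R(interlocking processor) = exp(−0.0011 × 250) = 0.759572
R(axle counter) = exp(−0.00060 × 250) = 0.860708
R(signal lamp driver) = exp(−0.00075 × 250) = 0.829029
R(point machine) = exp(−0.000040 × 250) = 0.990050
Series (interlocking processor and axle counter): 0.759572 × 0.860708 = 0.653770
Parallel ([0.653770], signal lamp driver, and point machine): 1 − (1 − 0.653770)(1 − 0.829029)(1 − 0.990050) = 0.9994

0.9994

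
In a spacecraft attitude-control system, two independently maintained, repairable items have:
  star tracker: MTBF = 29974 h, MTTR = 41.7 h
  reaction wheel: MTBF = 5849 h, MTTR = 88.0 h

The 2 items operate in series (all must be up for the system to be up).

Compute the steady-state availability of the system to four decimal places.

0.9838

A(star tracker) = MTBF/(MTBF+MTTR) = 29974/(29974+41.7) = 0.998611
A(reaction wheel) = MTBF/(MTBF+MTTR) = 5849/(5849+88.0) = 0.985178
Series availability: 0.998611 × 0.985178 = 0.9838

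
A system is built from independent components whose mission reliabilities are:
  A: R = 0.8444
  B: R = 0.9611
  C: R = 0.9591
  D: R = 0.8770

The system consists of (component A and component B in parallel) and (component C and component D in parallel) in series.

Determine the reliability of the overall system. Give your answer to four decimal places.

0.9889

Parallel (A and B): 1 − (1 − 0.844400)(1 − 0.961100) = 0.993947
Parallel (C and D): 1 − (1 − 0.959100)(1 − 0.877000) = 0.994969
Series ([0.993947] and [0.994969]): 0.993947 × 0.994969 = 0.9889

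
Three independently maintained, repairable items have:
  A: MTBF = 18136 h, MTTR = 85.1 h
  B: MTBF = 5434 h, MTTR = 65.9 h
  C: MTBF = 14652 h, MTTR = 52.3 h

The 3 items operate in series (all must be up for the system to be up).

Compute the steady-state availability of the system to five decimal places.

A(A) = MTBF/(MTBF+MTTR) = 18136/(18136+85.1) = 0.995330
A(B) = MTBF/(MTBF+MTTR) = 5434/(5434+65.9) = 0.988018
A(C) = MTBF/(MTBF+MTTR) = 14652/(14652+52.3) = 0.996443
Series availability: 0.995330 × 0.988018 × 0.996443 = 0.97991

0.97991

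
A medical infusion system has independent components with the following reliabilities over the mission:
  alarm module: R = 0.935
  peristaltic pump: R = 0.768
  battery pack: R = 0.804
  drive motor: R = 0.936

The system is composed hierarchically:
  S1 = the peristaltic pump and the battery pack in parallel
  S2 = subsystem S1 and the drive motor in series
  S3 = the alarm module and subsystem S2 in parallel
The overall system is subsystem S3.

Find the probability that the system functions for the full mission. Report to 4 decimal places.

0.9931

Parallel (peristaltic pump and battery pack): 1 − (1 − 0.768000)(1 − 0.804000) = 0.954528
Series ([0.954528] and drive motor): 0.954528 × 0.936000 = 0.893438
Parallel (alarm module and [0.893438]): 1 − (1 − 0.935000)(1 − 0.893438) = 0.9931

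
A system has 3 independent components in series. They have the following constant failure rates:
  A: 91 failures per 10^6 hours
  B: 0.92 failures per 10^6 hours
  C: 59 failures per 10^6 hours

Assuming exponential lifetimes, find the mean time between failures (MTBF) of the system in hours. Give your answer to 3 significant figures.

6630

Series of exponential components: λ_sys = Σ λ_i
λ_sys = 0.000091 + 0.00000092 + 0.000059 = 1.5092e-04 /h
MTBF = 1 / λ_sys = 6630 h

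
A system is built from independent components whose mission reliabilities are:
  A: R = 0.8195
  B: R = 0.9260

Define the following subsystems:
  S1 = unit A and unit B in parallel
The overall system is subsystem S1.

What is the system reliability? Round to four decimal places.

0.9866

Parallel (A and B): 1 − (1 − 0.819500)(1 − 0.926000) = 0.9866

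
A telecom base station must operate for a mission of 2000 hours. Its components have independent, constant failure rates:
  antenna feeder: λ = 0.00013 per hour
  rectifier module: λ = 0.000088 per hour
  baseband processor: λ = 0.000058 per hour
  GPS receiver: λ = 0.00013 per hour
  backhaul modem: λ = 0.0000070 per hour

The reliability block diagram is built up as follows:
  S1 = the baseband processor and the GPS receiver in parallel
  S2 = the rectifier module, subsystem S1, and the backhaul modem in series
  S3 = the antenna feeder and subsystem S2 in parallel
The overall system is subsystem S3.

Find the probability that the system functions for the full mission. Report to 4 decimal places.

R(antenna feeder) = exp(−0.00013 × 2000) = 0.771052
R(rectifier module) = exp(−0.000088 × 2000) = 0.838618
R(baseband processor) = exp(−0.000058 × 2000) = 0.890475
R(GPS receiver) = exp(−0.00013 × 2000) = 0.771052
R(backhaul modem) = exp(−0.0000070 × 2000) = 0.986098
Parallel (baseband processor and GPS receiver): 1 − (1 − 0.890475)(1 − 0.771052) = 0.974924
Series (rectifier module, [0.974924], and backhaul modem): 0.838618 × 0.974924 × 0.986098 = 0.806223
Parallel (antenna feeder and [0.806223]): 1 − (1 − 0.771052)(1 − 0.806223) = 0.9556

0.9556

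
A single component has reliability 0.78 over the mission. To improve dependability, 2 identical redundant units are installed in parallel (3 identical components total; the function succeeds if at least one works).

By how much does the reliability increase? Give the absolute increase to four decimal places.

0.2094

R_before = 0.78
R_after = 1 − (1 − 0.78)^3 = 0.9894
ΔR = 0.9894 − 0.78 = 0.2094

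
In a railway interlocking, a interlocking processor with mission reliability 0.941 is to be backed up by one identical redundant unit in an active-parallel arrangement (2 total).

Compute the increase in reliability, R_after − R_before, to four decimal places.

0.0555

R_before = 0.941
R_after = 1 − (1 − 0.941)^2 = 0.9965
ΔR = 0.9965 − 0.941 = 0.0555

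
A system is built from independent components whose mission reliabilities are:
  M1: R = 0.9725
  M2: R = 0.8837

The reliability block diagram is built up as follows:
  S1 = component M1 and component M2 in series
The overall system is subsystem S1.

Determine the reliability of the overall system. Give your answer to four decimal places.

Series (M1 and M2): 0.972500 × 0.883700 = 0.8594

0.8594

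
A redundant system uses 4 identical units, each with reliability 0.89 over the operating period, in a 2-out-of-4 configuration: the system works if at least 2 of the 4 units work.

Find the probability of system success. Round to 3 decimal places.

0.995

R = Σ_{i=2}^{4} C(4,i) p^i (1−p)^{4−i} with p = 0.89
C(4,2)·0.89^2·0.11^2 = 0.05751
C(4,3)·0.89^3·0.11^1 = 0.31019
C(4,4)·0.89^4·0.11^0 = 0.62742
Sum = 0.995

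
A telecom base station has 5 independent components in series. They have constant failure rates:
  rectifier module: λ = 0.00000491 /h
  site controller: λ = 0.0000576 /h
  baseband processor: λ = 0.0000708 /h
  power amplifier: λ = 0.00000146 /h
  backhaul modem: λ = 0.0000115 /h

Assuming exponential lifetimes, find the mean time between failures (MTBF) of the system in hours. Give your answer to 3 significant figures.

Series of exponential components: λ_sys = Σ λ_i
λ_sys = 0.00000491 + 0.0000576 + 0.0000708 + 0.00000146 + 0.0000115 = 1.4627e-04 /h
MTBF = 1 / λ_sys = 6840 h

6840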